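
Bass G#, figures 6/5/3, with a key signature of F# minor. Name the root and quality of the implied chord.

E dominant seventh

The figures 6/5/3 indicate a seventh chord in first inversion.
In first inversion the root lies a sixth above the bass: a sixth above G# in F# minor is E.
The chord tones are G#, B, D, E, giving E dominant seventh.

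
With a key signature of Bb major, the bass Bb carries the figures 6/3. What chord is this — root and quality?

The figures 6/3 indicate a triad in first inversion.
In first inversion the root lies a sixth above the bass: a sixth above Bb in Bb major is G.
The chord tones are Bb, D, G, giving G minor.

G minor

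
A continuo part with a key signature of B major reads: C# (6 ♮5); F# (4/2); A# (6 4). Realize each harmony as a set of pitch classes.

C# (6/♮5/3): C#, E, G, A#.
F# (6/4/2): F#, G#, B, D#.
A# (6/4): A#, D#, F#.

C#, E, G, A# | F#, G#, B, D# | A#, D#, F#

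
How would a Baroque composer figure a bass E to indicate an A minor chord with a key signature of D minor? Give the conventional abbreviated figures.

6/4

E is the fifth of A minor, so the chord is in second inversion.
A triad in second inversion is figured 6/4, conventionally abbreviated 6/4.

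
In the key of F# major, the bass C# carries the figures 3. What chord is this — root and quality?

The figures 3 indicate a triad in root position.
In root position the bass is the root, so the root is C#.
The chord tones are C#, E#, G#, giving C# major.

C# major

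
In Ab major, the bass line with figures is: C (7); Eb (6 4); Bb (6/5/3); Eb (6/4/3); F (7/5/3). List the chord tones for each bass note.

C, Eb, G, Bb | Eb, Ab, C | Bb, Db, F, G | Eb, G, Ab, C | F, Ab, C, Eb

C (7/5/3): C, Eb, G, Bb.
Eb (6/4): Eb, Ab, C.
Bb (6/5/3): Bb, Db, F, G.
Eb (6/4/3): Eb, G, Ab, C.
F (7/5/3): F, Ab, C, Eb.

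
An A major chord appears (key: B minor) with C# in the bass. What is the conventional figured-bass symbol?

6

C# is the third of A major, so the chord is in first inversion.
A triad in first inversion is figured 6/3, conventionally abbreviated 6.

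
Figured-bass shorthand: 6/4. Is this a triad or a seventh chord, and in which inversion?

triad, second inversion

Intervals of 6/4 above the bass form a triad; the bass is the fifth, so this is second inversion.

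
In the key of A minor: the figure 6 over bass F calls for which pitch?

D

Counting 5 letter steps above F lands on D; in A minor, that letter is D.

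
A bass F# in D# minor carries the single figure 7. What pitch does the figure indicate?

Counting 6 letter steps above F# lands on E; in D# minor, that letter is E#.

E#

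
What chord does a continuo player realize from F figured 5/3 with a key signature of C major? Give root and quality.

The figures 5/3 indicate a triad in root position.
In root position the bass is the root, so the root is F.
The chord tones are F, A, C, giving F major.

F major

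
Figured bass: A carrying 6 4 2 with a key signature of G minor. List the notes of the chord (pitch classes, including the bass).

A second above A in this key is Bb.
A fourth above A in this key is D.
A sixth above A in this key is F.
Together with the bass A, this spells Bb major seventh in third inversion.

A, Bb, D, F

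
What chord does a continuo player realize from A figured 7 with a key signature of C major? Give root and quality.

A minor seventh

The figures 7 indicate a seventh chord in root position.
In root position the bass is the root, so the root is A.
The chord tones are A, C, E, G, giving A minor seventh.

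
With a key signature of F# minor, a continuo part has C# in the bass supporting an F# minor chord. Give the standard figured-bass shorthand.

6/4

C# is the fifth of F# minor, so the chord is in second inversion.
A triad in second inversion is figured 6/4, conventionally abbreviated 6/4.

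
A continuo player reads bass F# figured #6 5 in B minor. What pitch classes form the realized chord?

The written figures #6 5 are shorthand for 6/5/3: the 3 is implied.
A third above F# in this key is A.
A fifth above F# in this key is C#.
A sixth above F# in this key is D, raised to D# by the sharp.
Together with the bass F#, this spells D# half-diminished seventh in first inversion.

F#, A, C#, D#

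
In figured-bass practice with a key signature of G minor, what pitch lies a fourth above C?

F

Counting 3 letter steps above C lands on F; in G minor, that letter is F.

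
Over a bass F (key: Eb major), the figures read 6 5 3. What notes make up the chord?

A third above F in this key is Ab.
A fifth above F in this key is C.
A sixth above F in this key is D.
Together with the bass F, this spells D half-diminished seventh in first inversion.

F, Ab, C, D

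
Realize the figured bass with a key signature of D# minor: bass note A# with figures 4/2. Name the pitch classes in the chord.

The written figures 4/2 are shorthand for 6/4/2: the 6 is implied.
A second above A# in this key is B.
A fourth above A# in this key is D#.
A sixth above A# in this key is F#.
Together with the bass A#, this spells B major seventh in third inversion.

A#, B, D#, F#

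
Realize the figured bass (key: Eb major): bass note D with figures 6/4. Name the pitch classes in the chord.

D, G, Bb

A fourth above D in this key is G.
A sixth above D in this key is Bb.
Together with the bass D, this spells G minor in second inversion.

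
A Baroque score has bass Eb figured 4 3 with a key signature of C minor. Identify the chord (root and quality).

The figures 4 3 indicate a seventh chord in second inversion.
In second inversion the root lies a fourth above the bass: a fourth above Eb in C minor is Ab.
The chord tones are Eb, G, Ab, C, giving Ab major seventh.

Ab major seventh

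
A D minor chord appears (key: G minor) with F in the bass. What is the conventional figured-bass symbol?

F is the third of D minor, so the chord is in first inversion.
A triad in first inversion is figured 6/3, conventionally abbreviated 6.

6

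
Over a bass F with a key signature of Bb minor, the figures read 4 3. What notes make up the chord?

The written figures 4 3 are shorthand for 6/4/3: the 6 is implied.
A third above F in this key is Ab.
A fourth above F in this key is Bb.
A sixth above F in this key is Db.
Together with the bass F, this spells Bb minor seventh in second inversion.

F, Ab, Bb, Db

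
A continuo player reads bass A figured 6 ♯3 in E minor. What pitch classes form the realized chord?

A, C#, F#

A third above A in this key is C, raised to C# by the sharp.
A sixth above A in this key is F#.
Together with the bass A, this spells F# minor in first inversion.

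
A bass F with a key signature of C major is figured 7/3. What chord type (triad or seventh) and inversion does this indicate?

7/3 is shorthand for 7/5/3.
Intervals of 7/5/3 above the bass form a seventh chord; the bass is the root, so this is root position.

seventh chord, root position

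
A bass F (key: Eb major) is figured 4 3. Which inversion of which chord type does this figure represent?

4 3 is shorthand for 6/4/3.
Intervals of 6/4/3 above the bass form a seventh chord; the bass is the fifth, so this is second inversion.

seventh chord, second inversion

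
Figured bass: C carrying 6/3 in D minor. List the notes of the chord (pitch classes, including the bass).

C, E, A

A third above C in this key is E.
A sixth above C in this key is A.
Together with the bass C, this spells A minor in first inversion.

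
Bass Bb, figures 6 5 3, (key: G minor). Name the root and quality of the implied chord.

G minor seventh

The figures 6 5 3 indicate a seventh chord in first inversion.
In first inversion the root lies a sixth above the bass: a sixth above Bb in G minor is G.
The chord tones are Bb, D, F, G, giving G minor seventh.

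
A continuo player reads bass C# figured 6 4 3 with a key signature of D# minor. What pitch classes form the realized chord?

A third above C# in this key is E#.
A fourth above C# in this key is F#.
A sixth above C# in this key is A#.
Together with the bass C#, this spells F# major seventh in second inversion.

C#, E#, F#, A#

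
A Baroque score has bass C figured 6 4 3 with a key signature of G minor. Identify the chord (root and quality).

F dominant seventh

The figures 6 4 3 indicate a seventh chord in second inversion.
In second inversion the root lies a fourth above the bass: a fourth above C in G minor is F.
The chord tones are C, Eb, F, A, giving F dominant seventh.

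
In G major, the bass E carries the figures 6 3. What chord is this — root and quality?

The figures 6 3 indicate a triad in first inversion.
In first inversion the root lies a sixth above the bass: a sixth above E in G major is C.
The chord tones are E, G, C, giving C major.

C major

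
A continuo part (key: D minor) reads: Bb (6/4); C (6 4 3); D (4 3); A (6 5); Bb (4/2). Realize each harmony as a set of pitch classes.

Bb (6/4): Bb, E, G.
C (6/4/3): C, E, F, A.
D (6/4/3): D, F, G, Bb.
A (6/5/3): A, C, E, F.
Bb (6/4/2): Bb, C, E, G.

Bb, E, G | C, E, F, A | D, F, G, Bb | A, C, E, F | Bb, C, E, G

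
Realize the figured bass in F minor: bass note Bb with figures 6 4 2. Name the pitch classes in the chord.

Bb, C, Eb, G

A second above Bb in this key is C.
A fourth above Bb in this key is Eb.
A sixth above Bb in this key is G.
Together with the bass Bb, this spells C minor seventh in third inversion.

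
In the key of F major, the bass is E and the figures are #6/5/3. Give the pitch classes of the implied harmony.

E, G, Bb, C#

A third above E in this key is G.
A fifth above E in this key is Bb.
A sixth above E in this key is C, raised to C# by the sharp.
Together with the bass E, this spells C# diminished seventh in first inversion.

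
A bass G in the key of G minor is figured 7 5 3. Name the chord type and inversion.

Intervals of 7/5/3 above the bass form a seventh chord; the bass is the root, so this is root position.

seventh chord, root position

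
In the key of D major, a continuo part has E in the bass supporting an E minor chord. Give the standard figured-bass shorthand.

E is the root of E minor, so the chord is in root position.
A triad in root position is figured 5/3, conventionally abbreviated (no figures — root-position triad).

no figures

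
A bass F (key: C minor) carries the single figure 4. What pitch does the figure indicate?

Counting 3 letter steps above F lands on B; in C minor, that letter is Bb.

Bb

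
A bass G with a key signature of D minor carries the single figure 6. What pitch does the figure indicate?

E

Counting 5 letter steps above G lands on E; in D minor, that letter is E.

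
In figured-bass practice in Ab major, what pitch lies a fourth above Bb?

Eb

Counting 3 letter steps above Bb lands on E; in Ab major, that letter is Eb.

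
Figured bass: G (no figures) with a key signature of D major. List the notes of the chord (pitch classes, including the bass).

An unfigured bass implies 5/3.
A third above G in this key is B.
A fifth above G in this key is D.
Together with the bass G, this spells G major in root position.

G, B, D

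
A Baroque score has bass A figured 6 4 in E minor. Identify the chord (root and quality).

The figures 6 4 indicate a triad in second inversion.
In second inversion the root lies a fourth above the bass: a fourth above A in E minor is D.
The chord tones are A, D, F#, giving D major.

D major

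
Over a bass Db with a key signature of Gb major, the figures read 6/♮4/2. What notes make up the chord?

A second above Db in this key is Eb.
A fourth above Db in this key is Gb, made natural (G) by the ♮ figure.
A sixth above Db in this key is Bb.
Together with the bass Db, this spells Eb dominant seventh in third inversion.

Db, Eb, G, Bb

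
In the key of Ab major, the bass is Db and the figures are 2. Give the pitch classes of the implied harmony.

The written figures 2 are shorthand for 6/4/2: the 6/4 are implied.
A second above Db in this key is Eb.
A fourth above Db in this key is G.
A sixth above Db in this key is Bb.
Together with the bass Db, this spells Eb dominant seventh in third inversion.

Db, Eb, G, Bb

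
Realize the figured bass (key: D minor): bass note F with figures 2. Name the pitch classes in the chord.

The written figures 2 are shorthand for 6/4/2: the 6/4 are implied.
A second above F in this key is G.
A fourth above F in this key is Bb.
A sixth above F in this key is D.
Together with the bass F, this spells G minor seventh in third inversion.

F, G, Bb, D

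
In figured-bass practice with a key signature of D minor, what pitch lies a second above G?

Counting 1 letter step above G lands on A; in D minor, that letter is A.

A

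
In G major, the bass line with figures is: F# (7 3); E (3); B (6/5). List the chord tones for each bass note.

F# (7/5/3): F#, A, C, E.
E (5/3): E, G, B.
B (6/5/3): B, D, F#, G.

F#, A, C, E | E, G, B | B, D, F#, G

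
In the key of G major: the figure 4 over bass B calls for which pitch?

Counting 3 letter steps above B lands on E; in G major, that letter is E.

E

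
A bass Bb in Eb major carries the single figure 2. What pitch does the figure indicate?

Counting 1 letter step above Bb lands on C; in Eb major, that letter is C.

C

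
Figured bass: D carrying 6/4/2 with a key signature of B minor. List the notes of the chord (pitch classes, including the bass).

A second above D in this key is E.
A fourth above D in this key is G.
A sixth above D in this key is B.
Together with the bass D, this spells E minor seventh in third inversion.

D, E, G, B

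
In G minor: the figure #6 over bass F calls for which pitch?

Counting 5 letter steps above F lands on D; in G minor, that letter is D.
The #6 figure raises it a semitone, giving D#.

D#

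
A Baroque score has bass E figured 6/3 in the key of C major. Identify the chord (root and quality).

C major

The figures 6/3 indicate a triad in first inversion.
In first inversion the root lies a sixth above the bass: a sixth above E in C major is C.
The chord tones are E, G, C, giving C major.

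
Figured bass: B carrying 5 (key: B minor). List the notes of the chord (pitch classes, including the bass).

The written figures 5 are shorthand for 5/3: the 3 is implied.
A third above B in this key is D.
A fifth above B in this key is F#.
Together with the bass B, this spells B minor in root position.

B, D, F#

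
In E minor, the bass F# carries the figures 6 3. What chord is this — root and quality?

The figures 6 3 indicate a triad in first inversion.
In first inversion the root lies a sixth above the bass: a sixth above F# in E minor is D.
The chord tones are F#, A, D, giving D major.

D major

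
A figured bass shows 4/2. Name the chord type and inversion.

4/2 is shorthand for 6/4/2.
Intervals of 6/4/2 above the bass form a seventh chord; the bass is the seventh, so this is third inversion.

seventh chord, third inversion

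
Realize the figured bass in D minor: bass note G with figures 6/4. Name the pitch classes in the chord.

A fourth above G in this key is C.
A sixth above G in this key is E.
Together with the bass G, this spells C major in second inversion.

G, C, E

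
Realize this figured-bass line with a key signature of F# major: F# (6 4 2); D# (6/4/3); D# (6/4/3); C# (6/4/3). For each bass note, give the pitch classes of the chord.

F# (6/4/2): F#, G#, B, D#.
D# (6/4/3): D#, F#, G#, B.
D# (6/4/3): D#, F#, G#, B.
C# (6/4/3): C#, E#, F#, A#.

F#, G#, B, D# | D#, F#, G#, B | D#, F#, G#, B | C#, E#, F#, A#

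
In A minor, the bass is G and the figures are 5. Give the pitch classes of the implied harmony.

G, B, D

The written figures 5 are shorthand for 5/3: the 3 is implied.
A third above G in this key is B.
A fifth above G in this key is D.
Together with the bass G, this spells G major in root position.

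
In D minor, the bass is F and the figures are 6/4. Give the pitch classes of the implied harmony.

F, Bb, D

A fourth above F in this key is Bb.
A sixth above F in this key is D.
Together with the bass F, this spells Bb major in second inversion.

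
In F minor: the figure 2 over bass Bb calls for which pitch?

Counting 1 letter step above Bb lands on C; in F minor, that letter is C.

C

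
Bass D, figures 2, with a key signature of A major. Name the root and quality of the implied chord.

E dominant seventh

The figures 2 indicate a seventh chord in third inversion.
In third inversion the root lies a second above the bass: a second above D in A major is E.
The chord tones are D, E, G#, B, giving E dominant seventh.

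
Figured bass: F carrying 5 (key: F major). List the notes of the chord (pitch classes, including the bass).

The written figures 5 are shorthand for 5/3: the 3 is implied.
A third above F in this key is A.
A fifth above F in this key is C.
Together with the bass F, this spells F major in root position.

F, A, C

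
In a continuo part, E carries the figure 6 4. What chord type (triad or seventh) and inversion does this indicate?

Intervals of 6/4 above the bass form a triad; the bass is the fifth, so this is second inversion.

triad, second inversion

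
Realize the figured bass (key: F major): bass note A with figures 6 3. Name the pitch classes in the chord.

A, C, F

A third above A in this key is C.
A sixth above A in this key is F.
Together with the bass A, this spells F major in first inversion.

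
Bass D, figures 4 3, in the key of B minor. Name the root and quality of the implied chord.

G major seventh

The figures 4 3 indicate a seventh chord in second inversion.
In second inversion the root lies a fourth above the bass: a fourth above D in B minor is G.
The chord tones are D, F#, G, B, giving G major seventh.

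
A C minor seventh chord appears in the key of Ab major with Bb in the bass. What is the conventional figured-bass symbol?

4/2

Bb is the seventh of C minor seventh, so the chord is in third inversion.
A seventh chord in third inversion is figured 6/4/2, conventionally abbreviated 4/2.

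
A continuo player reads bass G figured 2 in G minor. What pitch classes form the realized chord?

The written figures 2 are shorthand for 6/4/2: the 6/4 are implied.
A second above G in this key is A.
A fourth above G in this key is C.
A sixth above G in this key is Eb.
Together with the bass G, this spells A half-diminished seventh in third inversion.

G, A, C, Eb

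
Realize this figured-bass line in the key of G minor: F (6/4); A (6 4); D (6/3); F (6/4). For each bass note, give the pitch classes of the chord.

F, Bb, D | A, D, F | D, F, Bb | F, Bb, D

F (6/4): F, Bb, D.
A (6/4): A, D, F.
D (6/3): D, F, Bb.
F (6/4): F, Bb, D.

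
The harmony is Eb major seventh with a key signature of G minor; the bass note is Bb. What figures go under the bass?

4/3

Bb is the fifth of Eb major seventh, so the chord is in second inversion.
A seventh chord in second inversion is figured 6/4/3, conventionally abbreviated 4/3.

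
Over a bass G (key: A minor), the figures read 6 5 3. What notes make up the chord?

A third above G in this key is B.
A fifth above G in this key is D.
A sixth above G in this key is E.
Together with the bass G, this spells E minor seventh in first inversion.

G, B, D, E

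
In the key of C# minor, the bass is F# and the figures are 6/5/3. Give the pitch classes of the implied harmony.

F#, A, C#, D#

A third above F# in this key is A.
A fifth above F# in this key is C#.
A sixth above F# in this key is D#.
Together with the bass F#, this spells D# half-diminished seventh in first inversion.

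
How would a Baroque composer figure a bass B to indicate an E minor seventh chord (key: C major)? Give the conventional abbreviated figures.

4/3

B is the fifth of E minor seventh, so the chord is in second inversion.
A seventh chord in second inversion is figured 6/4/3, conventionally abbreviated 4/3.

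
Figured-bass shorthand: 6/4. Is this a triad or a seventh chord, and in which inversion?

triad, second inversion

Intervals of 6/4 above the bass form a triad; the bass is the fifth, so this is second inversion.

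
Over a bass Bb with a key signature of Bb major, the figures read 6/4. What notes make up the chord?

A fourth above Bb in this key is Eb.
A sixth above Bb in this key is G.
Together with the bass Bb, this spells Eb major in second inversion.

Bb, Eb, G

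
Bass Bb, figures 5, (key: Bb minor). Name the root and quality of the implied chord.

The figures 5 indicate a triad in root position.
In root position the bass is the root, so the root is Bb.
The chord tones are Bb, Db, F, giving Bb minor.

Bb minor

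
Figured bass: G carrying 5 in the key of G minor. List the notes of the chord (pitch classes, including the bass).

G, Bb, D

The written figures 5 are shorthand for 5/3: the 3 is implied.
A third above G in this key is Bb.
A fifth above G in this key is D.
Together with the bass G, this spells G minor in root position.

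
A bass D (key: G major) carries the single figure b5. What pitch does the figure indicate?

Ab

Counting 4 letter steps above D lands on A; in G major, that letter is A.
The b5 figure lowers it a semitone, giving Ab.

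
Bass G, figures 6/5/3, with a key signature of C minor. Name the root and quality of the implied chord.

Eb major seventh

The figures 6/5/3 indicate a seventh chord in first inversion.
In first inversion the root lies a sixth above the bass: a sixth above G in C minor is Eb.
The chord tones are G, Bb, D, Eb, giving Eb major seventh.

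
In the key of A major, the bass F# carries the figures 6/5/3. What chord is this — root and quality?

D major seventh

The figures 6/5/3 indicate a seventh chord in first inversion.
In first inversion the root lies a sixth above the bass: a sixth above F# in A major is D.
The chord tones are F#, A, C#, D, giving D major seventh.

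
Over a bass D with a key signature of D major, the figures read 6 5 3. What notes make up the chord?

A third above D in this key is F#.
A fifth above D in this key is A.
A sixth above D in this key is B.
Together with the bass D, this spells B minor seventh in first inversion.

D, F#, A, B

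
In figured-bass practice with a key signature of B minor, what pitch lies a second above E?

F#

Counting 1 letter step above E lands on F; in B minor, that letter is F#.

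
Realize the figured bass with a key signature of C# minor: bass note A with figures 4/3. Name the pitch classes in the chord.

A, C#, D#, F#

The written figures 4/3 are shorthand for 6/4/3: the 6 is implied.
A third above A in this key is C#.
A fourth above A in this key is D#.
A sixth above A in this key is F#.
Together with the bass A, this spells D# half-diminished seventh in second inversion.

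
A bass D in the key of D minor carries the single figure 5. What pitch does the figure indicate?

A

Counting 4 letter steps above D lands on A; in D minor, that letter is A.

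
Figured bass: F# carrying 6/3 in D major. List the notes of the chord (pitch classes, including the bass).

F#, A, D

A third above F# in this key is A.
A sixth above F# in this key is D.
Together with the bass F#, this spells D major in first inversion.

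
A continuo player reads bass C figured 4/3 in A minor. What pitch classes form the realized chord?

The written figures 4/3 are shorthand for 6/4/3: the 6 is implied.
A third above C in this key is E.
A fourth above C in this key is F.
A sixth above C in this key is A.
Together with the bass C, this spells F major seventh in second inversion.

C, E, F, A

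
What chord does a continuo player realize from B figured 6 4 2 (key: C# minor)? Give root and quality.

The figures 6 4 2 indicate a seventh chord in third inversion.
In third inversion the root lies a second above the bass: a second above B in C# minor is C#.
The chord tones are B, C#, E, G#, giving C# minor seventh.

C# minor seventh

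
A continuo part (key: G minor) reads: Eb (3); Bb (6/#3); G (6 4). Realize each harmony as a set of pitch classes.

Eb, G, Bb | Bb, D#, G | G, C, Eb

Eb (5/3): Eb, G, Bb.
Bb (6/#3): Bb, D#, G.
G (6/4): G, C, Eb.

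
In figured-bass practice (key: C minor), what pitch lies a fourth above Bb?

Eb

Counting 3 letter steps above Bb lands on E; in C minor, that letter is Eb.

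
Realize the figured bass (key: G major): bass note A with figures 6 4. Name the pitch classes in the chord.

A fourth above A in this key is D.
A sixth above A in this key is F#.
Together with the bass A, this spells D major in second inversion.

A, D, F#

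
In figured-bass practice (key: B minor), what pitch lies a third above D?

Counting 2 letter steps above D lands on F; in B minor, that letter is F#.

F#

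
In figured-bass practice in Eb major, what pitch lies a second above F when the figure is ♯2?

G#

Counting 1 letter step above F lands on G; in Eb major, that letter is G.
The #2 figure raises it a semitone, giving G#.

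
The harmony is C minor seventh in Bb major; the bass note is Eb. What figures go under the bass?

Eb is the third of C minor seventh, so the chord is in first inversion.
A seventh chord in first inversion is figured 6/5/3, conventionally abbreviated 6/5.

6/5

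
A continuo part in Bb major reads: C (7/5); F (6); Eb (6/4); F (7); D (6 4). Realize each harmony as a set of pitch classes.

C (7/5/3): C, Eb, G, Bb.
F (6/3): F, A, D.
Eb (6/4): Eb, A, C.
F (7/5/3): F, A, C, Eb.
D (6/4): D, G, Bb.

C, Eb, G, Bb | F, A, D | Eb, A, C | F, A, C, Eb | D, G, Bb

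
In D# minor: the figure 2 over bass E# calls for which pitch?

Counting 1 letter step above E# lands on F; in D# minor, that letter is F#.

F#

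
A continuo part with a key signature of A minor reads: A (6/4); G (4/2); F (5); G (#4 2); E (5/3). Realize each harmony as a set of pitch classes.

A, D, F | G, A, C, E | F, A, C | G, A, C#, E | E, G, B

A (6/4): A, D, F.
G (6/4/2): G, A, C, E.
F (5/3): F, A, C.
G (6/#4/2): G, A, C#, E.
E (5/3): E, G, B.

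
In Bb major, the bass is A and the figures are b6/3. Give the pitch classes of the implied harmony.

A, C, Fb

A third above A in this key is C.
A sixth above A in this key is F, lowered to Fb by the flat.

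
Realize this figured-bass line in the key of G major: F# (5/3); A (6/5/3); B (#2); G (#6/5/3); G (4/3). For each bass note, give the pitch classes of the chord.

F#, A, C | A, C, E, F# | B, C#, E, G | G, B, D, E# | G, B, C, E

F# (5/3): F#, A, C.
A (6/5/3): A, C, E, F#.
B (6/4/#2): B, C#, E, G.
G (#6/5/3): G, B, D, E#.
G (6/4/3): G, B, C, E.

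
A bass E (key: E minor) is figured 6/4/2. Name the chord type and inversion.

seventh chord, third inversion

Intervals of 6/4/2 above the bass form a seventh chord; the bass is the seventh, so this is third inversion.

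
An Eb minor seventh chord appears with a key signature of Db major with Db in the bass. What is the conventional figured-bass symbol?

Db is the seventh of Eb minor seventh, so the chord is in third inversion.
A seventh chord in third inversion is figured 6/4/2, conventionally abbreviated 4/2.

4/2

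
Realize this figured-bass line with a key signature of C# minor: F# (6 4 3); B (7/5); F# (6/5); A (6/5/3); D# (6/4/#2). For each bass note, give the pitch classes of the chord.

F# (6/4/3): F#, A, B, D#.
B (7/5/3): B, D#, F#, A.
F# (6/5/3): F#, A, C#, D#.
A (6/5/3): A, C#, E, F#.
D# (6/4/#2): D#, E#, G#, B.

F#, A, B, D# | B, D#, F#, A | F#, A, C#, D# | A, C#, E, F# | D#, E#, G#, B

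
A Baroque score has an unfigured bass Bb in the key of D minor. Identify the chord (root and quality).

An unfigured bass indicates a triad in root position.
In root position the bass is the root, so the root is Bb.
The chord tones are Bb, D, F, giving Bb major.

Bb major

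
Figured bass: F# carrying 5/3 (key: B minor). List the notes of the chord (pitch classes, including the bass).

A third above F# in this key is A.
A fifth above F# in this key is C#.
Together with the bass F#, this spells F# minor in root position.

F#, A, C#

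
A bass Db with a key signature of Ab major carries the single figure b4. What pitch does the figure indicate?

Counting 3 letter steps above Db lands on G; in Ab major, that letter is G.
The b4 figure lowers it a semitone, giving Gb.

Gb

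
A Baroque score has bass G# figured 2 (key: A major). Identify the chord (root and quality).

The figures 2 indicate a seventh chord in third inversion.
In third inversion the root lies a second above the bass: a second above G# in A major is A.
The chord tones are G#, A, C#, E, giving A major seventh.

A major seventh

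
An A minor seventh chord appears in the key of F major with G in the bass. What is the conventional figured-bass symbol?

G is the seventh of A minor seventh, so the chord is in third inversion.
A seventh chord in third inversion is figured 6/4/2, conventionally abbreviated 4/2.

4/2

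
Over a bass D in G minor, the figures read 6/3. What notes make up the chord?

D, F, Bb

A third above D in this key is F.
A sixth above D in this key is Bb.
Together with the bass D, this spells Bb major in first inversion.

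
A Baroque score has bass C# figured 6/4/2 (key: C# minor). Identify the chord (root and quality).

D# half-diminished seventh

The figures 6/4/2 indicate a seventh chord in third inversion.
In third inversion the root lies a second above the bass: a second above C# in C# minor is D#.
The chord tones are C#, D#, F#, A, giving D# half-diminished seventh.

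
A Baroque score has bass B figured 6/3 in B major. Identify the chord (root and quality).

The figures 6/3 indicate a triad in first inversion.
In first inversion the root lies a sixth above the bass: a sixth above B in B major is G#.
The chord tones are B, D#, G#, giving G# minor.

G# minor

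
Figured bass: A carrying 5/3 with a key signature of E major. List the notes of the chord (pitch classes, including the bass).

A, C#, E

A third above A in this key is C#.
A fifth above A in this key is E.
Together with the bass A, this spells A major in root position.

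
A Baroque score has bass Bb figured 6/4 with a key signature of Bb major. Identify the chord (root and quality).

Eb major

The figures 6/4 indicate a triad in second inversion.
In second inversion the root lies a fourth above the bass: a fourth above Bb in Bb major is Eb.
The chord tones are Bb, Eb, G, giving Eb major.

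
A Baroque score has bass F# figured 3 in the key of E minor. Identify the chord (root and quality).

F# diminished

The figures 3 indicate a triad in root position.
In root position the bass is the root, so the root is F#.
The chord tones are F#, A, C, giving F# diminished.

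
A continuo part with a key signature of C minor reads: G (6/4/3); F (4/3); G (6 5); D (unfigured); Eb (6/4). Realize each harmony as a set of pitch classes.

G, Bb, C, Eb | F, Ab, Bb, D | G, Bb, D, Eb | D, F, Ab | Eb, Ab, C

G (6/4/3): G, Bb, C, Eb.
F (6/4/3): F, Ab, Bb, D.
G (6/5/3): G, Bb, D, Eb.
D (5/3): D, F, Ab.
Eb (6/4): Eb, Ab, C.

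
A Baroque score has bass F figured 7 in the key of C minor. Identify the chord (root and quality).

The figures 7 indicate a seventh chord in root position.
In root position the bass is the root, so the root is F.
The chord tones are F, Ab, C, Eb, giving F minor seventh.

F minor seventh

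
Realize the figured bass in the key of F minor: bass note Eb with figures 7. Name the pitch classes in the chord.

Eb, G, Bb, Db

The written figures 7 are shorthand for 7/5/3: the 5/3 are implied.
A third above Eb in this key is G.
A fifth above Eb in this key is Bb.
A seventh above Eb in this key is Db.
Together with the bass Eb, this spells Eb dominant seventh in root position.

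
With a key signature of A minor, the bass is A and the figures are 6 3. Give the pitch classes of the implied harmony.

A third above A in this key is C.
A sixth above A in this key is F.
Together with the bass A, this spells F major in first inversion.

A, C, F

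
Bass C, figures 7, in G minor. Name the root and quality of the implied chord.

C minor seventh

The figures 7 indicate a seventh chord in root position.
In root position the bass is the root, so the root is C.
The chord tones are C, Eb, G, Bb, giving C minor seventh.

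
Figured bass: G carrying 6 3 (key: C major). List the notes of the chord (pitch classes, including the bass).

A third above G in this key is B.
A sixth above G in this key is E.
Together with the bass G, this spells E minor in first inversion.

G, B, E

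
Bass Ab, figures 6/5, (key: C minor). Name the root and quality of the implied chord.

F minor seventh

The figures 6/5 indicate a seventh chord in first inversion.
In first inversion the root lies a sixth above the bass: a sixth above Ab in C minor is F.
The chord tones are Ab, C, Eb, F, giving F minor seventh.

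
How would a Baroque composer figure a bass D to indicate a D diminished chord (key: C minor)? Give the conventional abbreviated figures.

no figures

D is the root of D diminished, so the chord is in root position.
A triad in root position is figured 5/3, conventionally abbreviated (no figures — root-position triad).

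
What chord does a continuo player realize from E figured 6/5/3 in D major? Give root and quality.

C# half-diminished seventh

The figures 6/5/3 indicate a seventh chord in first inversion.
In first inversion the root lies a sixth above the bass: a sixth above E in D major is C#.
The chord tones are E, G, B, C#, giving C# half-diminished seventh.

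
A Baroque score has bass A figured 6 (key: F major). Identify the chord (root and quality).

F major

The figures 6 indicate a triad in first inversion.
In first inversion the root lies a sixth above the bass: a sixth above A in F major is F.
The chord tones are A, C, F, giving F major.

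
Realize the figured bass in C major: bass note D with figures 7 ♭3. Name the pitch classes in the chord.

D, Fb, A, C

The written figures 7 ♭3 are shorthand for 7/5/3: the 5 is implied.
A third above D in this key is F, lowered to Fb by the flat.
A fifth above D in this key is A.
A seventh above D in this key is C.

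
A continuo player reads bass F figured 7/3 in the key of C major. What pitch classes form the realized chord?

The written figures 7/3 are shorthand for 7/5/3: the 5 is implied.
A third above F in this key is A.
A fifth above F in this key is C.
A seventh above F in this key is E.
Together with the bass F, this spells F major seventh in root position.

F, A, C, E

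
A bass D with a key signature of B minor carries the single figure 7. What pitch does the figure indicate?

C#

Counting 6 letter steps above D lands on C; in B minor, that letter is C#.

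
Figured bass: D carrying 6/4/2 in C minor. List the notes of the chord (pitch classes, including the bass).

D, Eb, G, Bb

A second above D in this key is Eb.
A fourth above D in this key is G.
A sixth above D in this key is Bb.
Together with the bass D, this spells Eb major seventh in third inversion.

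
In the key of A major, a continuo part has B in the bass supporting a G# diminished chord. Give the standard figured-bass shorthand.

6

B is the third of G# diminished, so the chord is in first inversion.
A triad in first inversion is figured 6/3, conventionally abbreviated 6.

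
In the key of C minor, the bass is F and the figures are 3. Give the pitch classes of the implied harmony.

The written figures 3 are shorthand for 5/3: the 5 is implied.
A third above F in this key is Ab.
A fifth above F in this key is C.
Together with the bass F, this spells F minor in root position.

F, Ab, C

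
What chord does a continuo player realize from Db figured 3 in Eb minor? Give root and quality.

Db major

The figures 3 indicate a triad in root position.
In root position the bass is the root, so the root is Db.
The chord tones are Db, F, Ab, giving Db major.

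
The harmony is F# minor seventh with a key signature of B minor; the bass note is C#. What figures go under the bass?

4/3

C# is the fifth of F# minor seventh, so the chord is in second inversion.
A seventh chord in second inversion is figured 6/4/3, conventionally abbreviated 4/3.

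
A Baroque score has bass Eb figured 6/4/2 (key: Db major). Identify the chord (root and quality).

F minor seventh

The figures 6/4/2 indicate a seventh chord in third inversion.
In third inversion the root lies a second above the bass: a second above Eb in Db major is F.
The chord tones are Eb, F, Ab, C, giving F minor seventh.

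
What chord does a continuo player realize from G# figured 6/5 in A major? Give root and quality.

The figures 6/5 indicate a seventh chord in first inversion.
In first inversion the root lies a sixth above the bass: a sixth above G# in A major is E.
The chord tones are G#, B, D, E, giving E dominant seventh.

E dominant seventh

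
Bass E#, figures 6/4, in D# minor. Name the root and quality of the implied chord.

A# minor

The figures 6/4 indicate a triad in second inversion.
In second inversion the root lies a fourth above the bass: a fourth above E# in D# minor is A#.
The chord tones are E#, A#, C#, giving A# minor.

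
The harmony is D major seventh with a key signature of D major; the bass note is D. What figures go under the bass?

7

D is the root of D major seventh, so the chord is in root position.
A seventh chord in root position is figured 7/5/3, conventionally abbreviated 7.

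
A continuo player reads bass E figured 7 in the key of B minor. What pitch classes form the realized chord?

E, G, B, D

The written figures 7 are shorthand for 7/5/3: the 5/3 are implied.
A third above E in this key is G.
A fifth above E in this key is B.
A seventh above E in this key is D.
Together with the bass E, this spells E minor seventh in root position.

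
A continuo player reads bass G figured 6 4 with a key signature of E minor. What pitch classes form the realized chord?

G, C, E

A fourth above G in this key is C.
A sixth above G in this key is E.
Together with the bass G, this spells C major in second inversion.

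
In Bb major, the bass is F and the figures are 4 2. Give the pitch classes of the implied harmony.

The written figures 4 2 are shorthand for 6/4/2: the 6 is implied.
A second above F in this key is G.
A fourth above F in this key is Bb.
A sixth above F in this key is D.
Together with the bass F, this spells G minor seventh in third inversion.

F, G, Bb, D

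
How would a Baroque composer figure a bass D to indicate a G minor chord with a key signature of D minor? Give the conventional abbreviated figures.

6/4

D is the fifth of G minor, so the chord is in second inversion.
A triad in second inversion is figured 6/4, conventionally abbreviated 6/4.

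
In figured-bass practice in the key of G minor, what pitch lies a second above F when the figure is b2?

Counting 1 letter step above F lands on G; in G minor, that letter is G.
The b2 figure lowers it a semitone, giving Gb.

Gb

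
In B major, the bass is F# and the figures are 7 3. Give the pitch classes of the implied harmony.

F#, A#, C#, E

The written figures 7 3 are shorthand for 7/5/3: the 5 is implied.
A third above F# in this key is A#.
A fifth above F# in this key is C#.
A seventh above F# in this key is E.
Together with the bass F#, this spells F# dominant seventh in root position.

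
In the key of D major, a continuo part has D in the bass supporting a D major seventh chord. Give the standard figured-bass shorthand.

D is the root of D major seventh, so the chord is in root position.
A seventh chord in root position is figured 7/5/3, conventionally abbreviated 7.

7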